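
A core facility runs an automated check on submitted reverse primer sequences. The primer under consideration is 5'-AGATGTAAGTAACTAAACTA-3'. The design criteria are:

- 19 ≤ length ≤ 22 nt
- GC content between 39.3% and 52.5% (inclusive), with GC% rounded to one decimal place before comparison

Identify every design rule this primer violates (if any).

Fails: GC content.

Base counts: A=10, T=5, G=3, C=2 (length 20).
length: length 20 ✓
GC content: GC 5/20 = 25.0%, outside 39.3–52.5% ✗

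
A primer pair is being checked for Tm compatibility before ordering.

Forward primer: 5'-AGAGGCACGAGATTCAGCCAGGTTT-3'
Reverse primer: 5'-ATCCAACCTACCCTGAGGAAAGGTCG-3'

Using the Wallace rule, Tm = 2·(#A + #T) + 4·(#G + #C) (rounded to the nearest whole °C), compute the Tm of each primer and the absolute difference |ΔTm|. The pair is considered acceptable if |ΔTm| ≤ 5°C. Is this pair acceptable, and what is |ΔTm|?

|ΔTm| = 4°C; the pair is acceptable.

Forward: A=7 T=5 G=8 C=5 → Tm = 2·12 + 4·13 = 76°C.
Reverse: A=8 T=4 G=6 C=8 → Tm = 2·12 + 4·14 = 80°C.
|ΔTm| = |76 − 80| = 4°C, ≤ 5°C.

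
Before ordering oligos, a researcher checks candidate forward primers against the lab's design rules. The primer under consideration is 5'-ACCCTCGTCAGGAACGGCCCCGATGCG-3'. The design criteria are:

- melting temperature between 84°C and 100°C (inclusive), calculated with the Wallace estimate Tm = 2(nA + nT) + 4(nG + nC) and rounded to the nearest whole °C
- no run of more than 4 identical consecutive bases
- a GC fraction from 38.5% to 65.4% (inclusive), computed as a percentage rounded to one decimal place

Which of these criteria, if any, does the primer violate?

Fails: GC content.

Base counts: A=5, T=3, G=8, C=11 (length 27).
Tm: Tm = 2·8 + 4·19 = 92°C ✓
homopolymer run: longest run = 4 ✓
GC content: GC 19/27 = 70.4%, outside 38.5–65.4% ✗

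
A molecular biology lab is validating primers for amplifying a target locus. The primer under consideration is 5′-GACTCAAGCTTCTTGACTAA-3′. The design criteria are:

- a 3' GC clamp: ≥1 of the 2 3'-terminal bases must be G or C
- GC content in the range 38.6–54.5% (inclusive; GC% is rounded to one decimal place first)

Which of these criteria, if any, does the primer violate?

Base counts: A=6, T=6, G=3, C=5 (length 20).
GC clamp: 3' end AA has 0 G/C, need ≥1 ✗
GC content: GC 8/20 = 40.0% ✓

Fails: GC clamp.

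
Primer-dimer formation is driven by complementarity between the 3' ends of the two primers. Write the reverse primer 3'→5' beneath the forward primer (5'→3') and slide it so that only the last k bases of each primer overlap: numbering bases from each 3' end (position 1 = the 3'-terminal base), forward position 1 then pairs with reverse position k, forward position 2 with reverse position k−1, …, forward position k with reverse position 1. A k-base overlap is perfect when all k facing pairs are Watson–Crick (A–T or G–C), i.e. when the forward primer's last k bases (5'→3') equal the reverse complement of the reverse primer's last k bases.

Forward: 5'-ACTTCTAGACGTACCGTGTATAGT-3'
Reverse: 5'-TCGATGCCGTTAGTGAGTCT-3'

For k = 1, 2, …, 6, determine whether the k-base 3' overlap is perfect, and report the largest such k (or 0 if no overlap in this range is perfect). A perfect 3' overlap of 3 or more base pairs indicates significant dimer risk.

Longest perfect overlap: 0 complementary base pairs; below the dimer-risk threshold (threshold 3).

Last 6 bases (5'→3') — forward …TATAGT, reverse …GAGTCT.
Reverse complement of the reverse primer's last 6 bases: AGACTC; its first k bases are the reverse complement of the reverse primer's last k bases, so a perfect k-base overlap needs the forward primer's last k bases to equal them.
Comparing (forward last k vs required): k=1: T vs A ✗; k=2: GT vs AG ✗; k=3: AGT vs AGA ✗; k=4: TAGT vs AGAC ✗; k=5: ATAGT vs AGACT ✗; k=6: TATAGT vs AGACTC ✗.
No overlap length from 1 to 6 is perfect, so the longest perfect 3' overlap is 0.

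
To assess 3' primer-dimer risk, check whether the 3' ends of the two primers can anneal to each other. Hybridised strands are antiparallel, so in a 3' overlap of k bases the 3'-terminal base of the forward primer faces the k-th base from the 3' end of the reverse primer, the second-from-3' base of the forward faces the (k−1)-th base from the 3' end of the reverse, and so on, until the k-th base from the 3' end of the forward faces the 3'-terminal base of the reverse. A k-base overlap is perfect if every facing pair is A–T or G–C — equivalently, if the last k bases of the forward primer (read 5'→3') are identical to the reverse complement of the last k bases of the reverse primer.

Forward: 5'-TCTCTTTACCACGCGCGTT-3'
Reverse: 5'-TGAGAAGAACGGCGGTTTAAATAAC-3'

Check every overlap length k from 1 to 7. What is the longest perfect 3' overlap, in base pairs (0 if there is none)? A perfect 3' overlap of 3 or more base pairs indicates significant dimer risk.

Longest perfect overlap: 3 complementary base pairs; significant dimer risk (threshold 3).

Last 7 bases (5'→3') — forward …GCGCGTT, reverse …AAATAAC.
Reverse complement of the reverse primer's last 7 bases: GTTATTT; its first k bases are the reverse complement of the reverse primer's last k bases, so a perfect k-base overlap needs the forward primer's last k bases to equal them.
Comparing (forward last k vs required): k=1: T vs G ✗; k=2: TT vs GT ✗; k=3: GTT vs GTT ✓; k=4: CGTT vs GTTA ✗; k=5: GCGTT vs GTTAT ✗; k=6: CGCGTT vs GTTATT ✗; k=7: GCGCGTT vs GTTATTT ✗.
Only k = 3 is perfect, so the longest perfect 3' overlap is 3.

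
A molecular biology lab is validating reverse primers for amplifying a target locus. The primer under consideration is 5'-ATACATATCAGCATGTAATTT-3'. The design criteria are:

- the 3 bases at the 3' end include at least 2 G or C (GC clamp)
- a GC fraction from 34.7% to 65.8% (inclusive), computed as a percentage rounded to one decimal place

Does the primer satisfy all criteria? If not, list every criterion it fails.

Fails: GC clamp, GC content.

Base counts: A=8, T=8, G=2, C=3 (length 21).
GC clamp: 3' end TTT has 0 G/C, need ≥2 ✗
GC content: GC 5/21 = 23.8%, outside 34.7–65.8% ✗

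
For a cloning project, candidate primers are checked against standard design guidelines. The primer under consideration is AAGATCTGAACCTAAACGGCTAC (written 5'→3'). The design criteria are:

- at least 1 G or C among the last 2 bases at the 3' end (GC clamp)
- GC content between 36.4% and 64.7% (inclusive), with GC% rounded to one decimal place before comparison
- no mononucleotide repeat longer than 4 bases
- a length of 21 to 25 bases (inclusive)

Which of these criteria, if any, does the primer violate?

Meets all criteria.

Base counts: A=9, T=4, G=4, C=6 (length 23).
GC clamp: 3' end AC has 1 G/C ✓
GC content: GC 10/23 = 43.5% ✓
homopolymer run: longest run = 3 ✓
length: length 23 ✓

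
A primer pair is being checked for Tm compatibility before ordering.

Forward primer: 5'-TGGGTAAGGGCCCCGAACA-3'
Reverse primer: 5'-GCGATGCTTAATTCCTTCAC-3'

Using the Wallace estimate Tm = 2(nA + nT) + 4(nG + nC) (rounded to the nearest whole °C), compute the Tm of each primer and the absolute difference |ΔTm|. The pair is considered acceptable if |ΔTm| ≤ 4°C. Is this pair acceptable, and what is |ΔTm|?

Forward: A=5 T=2 G=7 C=5 → Tm = 2·7 + 4·12 = 62°C.
Reverse: A=4 T=7 G=3 C=6 → Tm = 2·11 + 4·9 = 58°C.
|ΔTm| = |62 − 58| = 4°C, ≤ 4°C.

|ΔTm| = 4°C; the pair is acceptable.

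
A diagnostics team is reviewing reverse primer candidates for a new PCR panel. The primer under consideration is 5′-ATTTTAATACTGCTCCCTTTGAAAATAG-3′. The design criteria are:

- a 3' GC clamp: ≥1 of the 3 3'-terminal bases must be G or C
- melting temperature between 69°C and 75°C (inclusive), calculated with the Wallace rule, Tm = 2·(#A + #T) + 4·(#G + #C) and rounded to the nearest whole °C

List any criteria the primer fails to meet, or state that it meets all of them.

Meets all criteria.

Base counts: A=9, T=11, G=3, C=5 (length 28).
GC clamp: 3' end TAG has 1 G/C ✓
Tm: Tm = 2·20 + 4·8 = 72°C ✓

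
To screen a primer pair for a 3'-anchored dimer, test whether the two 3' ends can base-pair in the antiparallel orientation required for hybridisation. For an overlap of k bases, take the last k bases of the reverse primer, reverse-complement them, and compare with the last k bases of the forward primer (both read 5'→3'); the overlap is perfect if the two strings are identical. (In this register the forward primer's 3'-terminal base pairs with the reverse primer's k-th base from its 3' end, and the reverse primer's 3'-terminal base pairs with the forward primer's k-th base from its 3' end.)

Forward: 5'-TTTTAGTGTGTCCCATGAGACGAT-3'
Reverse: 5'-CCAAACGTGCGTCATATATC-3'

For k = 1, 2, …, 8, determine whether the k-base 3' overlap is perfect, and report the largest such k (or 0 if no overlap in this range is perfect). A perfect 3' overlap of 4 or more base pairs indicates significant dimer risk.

Longest perfect overlap: 3 complementary base pairs; below the dimer-risk threshold (threshold 4).

Last 8 bases (5'→3') — forward …GAGACGAT, reverse …CATATATC.
Reverse complement of the reverse primer's last 8 bases: GATATATG; its first k bases are the reverse complement of the reverse primer's last k bases, so a perfect k-base overlap needs the forward primer's last k bases to equal them.
Comparing (forward last k vs required): k=1: T vs G ✗; k=2: AT vs GA ✗; k=3: GAT vs GAT ✓; k=4: CGAT vs GATA ✗; k=5: ACGAT vs GATAT ✗; k=6: GACGAT vs GATATA ✗; k=7: AGACGAT vs GATATAT ✗; k=8: GAGACGAT vs GATATATG ✗.
Only k = 3 is perfect, so the longest perfect 3' overlap is 3.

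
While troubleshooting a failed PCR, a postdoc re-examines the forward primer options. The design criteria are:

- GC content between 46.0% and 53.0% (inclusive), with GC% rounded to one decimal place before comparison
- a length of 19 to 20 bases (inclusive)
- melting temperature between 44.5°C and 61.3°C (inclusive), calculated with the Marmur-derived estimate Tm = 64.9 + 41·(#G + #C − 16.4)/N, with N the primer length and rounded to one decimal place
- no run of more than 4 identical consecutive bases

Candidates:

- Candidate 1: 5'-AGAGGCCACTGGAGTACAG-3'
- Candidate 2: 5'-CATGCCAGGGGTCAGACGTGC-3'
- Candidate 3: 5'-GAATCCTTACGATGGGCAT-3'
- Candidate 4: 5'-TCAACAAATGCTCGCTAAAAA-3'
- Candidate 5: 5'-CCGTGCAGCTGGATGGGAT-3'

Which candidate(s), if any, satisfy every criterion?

Candidate 3 only.

Candidate 1 (19 nt, A=6 T=2 G=7 C=4): GC 11/19 = 57.9%, outside 46.0–53.0% ✗; length 19 ✓; Tm = 64.9 + 41·(11 − 16.4)/19 = 53.2°C ✓; longest run = 2 ✓ — fails.
Candidate 2 (21 nt, A=4 T=3 G=8 C=6): GC 14/21 = 66.7%, outside 46.0–53.0% ✗; length 21, outside 19–20 ✗; Tm = 64.9 + 41·(14 − 16.4)/21 = 60.2°C ✓; longest run = 4 ✓ — fails.
Candidate 3 (19 nt, A=5 T=5 G=5 C=4): GC 9/19 = 47.4% ✓; length 19 ✓; Tm = 64.9 + 41·(9 − 16.4)/19 = 48.9°C ✓; longest run = 3 ✓ — passes.
Candidate 4 (21 nt, A=10 T=4 G=2 C=5): GC 7/21 = 33.3%, outside 46.0–53.0% ✗; length 21, outside 19–20 ✗; Tm = 64.9 + 41·(7 − 16.4)/21 = 46.5°C ✓; longest run = 5, exceeds 4 ✗ — fails.
Candidate 5 (19 nt, A=3 T=4 G=8 C=4): GC 12/19 = 63.2%, outside 46.0–53.0% ✗; length 19 ✓; Tm = 64.9 + 41·(12 − 16.4)/19 = 55.4°C ✓; longest run = 3 ✓ — fails.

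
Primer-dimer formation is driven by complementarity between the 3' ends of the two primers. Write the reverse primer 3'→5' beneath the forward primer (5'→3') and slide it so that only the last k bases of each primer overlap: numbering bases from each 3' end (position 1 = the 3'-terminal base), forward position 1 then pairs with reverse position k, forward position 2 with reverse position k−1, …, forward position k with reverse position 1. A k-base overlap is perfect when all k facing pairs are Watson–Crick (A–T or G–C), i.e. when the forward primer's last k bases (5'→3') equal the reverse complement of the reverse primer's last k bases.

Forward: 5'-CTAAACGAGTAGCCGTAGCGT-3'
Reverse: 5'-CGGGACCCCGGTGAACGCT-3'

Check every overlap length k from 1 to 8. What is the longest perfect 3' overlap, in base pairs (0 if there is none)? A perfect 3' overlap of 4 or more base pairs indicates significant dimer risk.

Longest perfect overlap: 5 complementary base pairs; significant dimer risk (threshold 4).

Last 8 bases (5'→3') — forward …CGTAGCGT, reverse …TGAACGCT.
Reverse complement of the reverse primer's last 8 bases: AGCGTTCA; its first k bases are the reverse complement of the reverse primer's last k bases, so a perfect k-base overlap needs the forward primer's last k bases to equal them.
Comparing (forward last k vs required): k=1: T vs A ✗; k=2: GT vs AG ✗; k=3: CGT vs AGC ✗; k=4: GCGT vs AGCG ✗; k=5: AGCGT vs AGCGT ✓; k=6: TAGCGT vs AGCGTT ✗; k=7: GTAGCGT vs AGCGTTC ✗; k=8: CGTAGCGT vs AGCGTTCA ✗.
Only k = 5 is perfect, so the longest perfect 3' overlap is 5.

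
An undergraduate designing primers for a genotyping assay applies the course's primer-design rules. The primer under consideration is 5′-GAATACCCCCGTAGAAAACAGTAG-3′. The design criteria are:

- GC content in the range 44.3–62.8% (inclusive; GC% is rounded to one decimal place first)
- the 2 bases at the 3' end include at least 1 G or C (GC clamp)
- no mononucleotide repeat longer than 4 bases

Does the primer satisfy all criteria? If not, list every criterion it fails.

Base counts: A=10, T=3, G=5, C=6 (length 24).
GC content: GC 11/24 = 45.8% ✓
GC clamp: 3' end AG has 1 G/C ✓
homopolymer run: longest run = 5, exceeds 4 ✗

Fails: homopolymer run.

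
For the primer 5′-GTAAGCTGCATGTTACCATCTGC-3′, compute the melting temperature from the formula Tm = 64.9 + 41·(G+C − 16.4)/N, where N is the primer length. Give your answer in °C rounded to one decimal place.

Base counts: A=5, T=7, G=5, C=6; G+C = 11, N = 23.
Tm = 64.9 + 41·(11 − 16.4)/23 = 64.9 + -221.40/23 = 55.3°C.

55.3°C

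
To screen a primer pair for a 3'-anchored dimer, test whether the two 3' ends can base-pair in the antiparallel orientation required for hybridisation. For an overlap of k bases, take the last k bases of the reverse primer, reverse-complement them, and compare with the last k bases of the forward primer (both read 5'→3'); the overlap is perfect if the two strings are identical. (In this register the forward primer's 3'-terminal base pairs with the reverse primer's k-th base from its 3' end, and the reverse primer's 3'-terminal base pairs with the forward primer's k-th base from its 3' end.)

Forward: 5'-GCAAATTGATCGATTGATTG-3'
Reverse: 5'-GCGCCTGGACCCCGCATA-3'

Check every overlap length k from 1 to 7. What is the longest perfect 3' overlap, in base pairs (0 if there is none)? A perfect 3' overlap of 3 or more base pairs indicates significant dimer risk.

Longest perfect overlap: 0 complementary base pairs; below the dimer-risk threshold (threshold 3).

Last 7 bases (5'→3') — forward …TTGATTG, reverse …CCGCATA.
Reverse complement of the reverse primer's last 7 bases: TATGCGG; its first k bases are the reverse complement of the reverse primer's last k bases, so a perfect k-base overlap needs the forward primer's last k bases to equal them.
Comparing (forward last k vs required): k=1: G vs T ✗; k=2: TG vs TA ✗; k=3: TTG vs TAT ✗; k=4: ATTG vs TATG ✗; k=5: GATTG vs TATGC ✗; k=6: TGATTG vs TATGCG ✗; k=7: TTGATTG vs TATGCGG ✗.
No overlap length from 1 to 7 is perfect, so the longest perfect 3' overlap is 0.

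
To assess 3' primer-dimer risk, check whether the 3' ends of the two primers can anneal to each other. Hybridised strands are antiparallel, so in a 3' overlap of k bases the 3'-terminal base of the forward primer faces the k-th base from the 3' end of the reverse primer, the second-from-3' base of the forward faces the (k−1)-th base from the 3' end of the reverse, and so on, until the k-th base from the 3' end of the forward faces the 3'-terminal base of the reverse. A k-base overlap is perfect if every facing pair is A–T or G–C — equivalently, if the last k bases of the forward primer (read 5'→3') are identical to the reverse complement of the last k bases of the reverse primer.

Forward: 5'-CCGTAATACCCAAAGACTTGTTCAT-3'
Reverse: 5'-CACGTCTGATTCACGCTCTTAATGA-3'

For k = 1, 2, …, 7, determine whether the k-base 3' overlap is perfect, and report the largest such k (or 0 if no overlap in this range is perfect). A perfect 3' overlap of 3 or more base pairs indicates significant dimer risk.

Last 7 bases (5'→3') — forward …TGTTCAT, reverse …TTAATGA.
Reverse complement of the reverse primer's last 7 bases: TCATTAA; its first k bases are the reverse complement of the reverse primer's last k bases, so a perfect k-base overlap needs the forward primer's last k bases to equal them.
Comparing (forward last k vs required): k=1: T vs T ✓; k=2: AT vs TC ✗; k=3: CAT vs TCA ✗; k=4: TCAT vs TCAT ✓; k=5: TTCAT vs TCATT ✗; k=6: GTTCAT vs TCATTA ✗; k=7: TGTTCAT vs TCATTAA ✗.
Perfect overlaps at k = 1, 4; the largest is 4.

Longest perfect overlap: 4 complementary base pairs; significant dimer risk (threshold 3).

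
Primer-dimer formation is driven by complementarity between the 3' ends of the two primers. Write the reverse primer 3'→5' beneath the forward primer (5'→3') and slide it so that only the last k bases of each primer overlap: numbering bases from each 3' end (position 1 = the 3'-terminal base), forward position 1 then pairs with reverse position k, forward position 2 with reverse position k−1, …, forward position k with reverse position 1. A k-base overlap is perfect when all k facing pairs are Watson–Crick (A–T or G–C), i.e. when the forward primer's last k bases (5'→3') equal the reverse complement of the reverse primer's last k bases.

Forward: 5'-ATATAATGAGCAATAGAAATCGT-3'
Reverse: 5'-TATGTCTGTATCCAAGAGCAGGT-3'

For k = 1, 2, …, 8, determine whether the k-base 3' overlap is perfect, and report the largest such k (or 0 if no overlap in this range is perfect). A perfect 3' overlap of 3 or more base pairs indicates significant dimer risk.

Longest perfect overlap: 0 complementary base pairs; below the dimer-risk threshold (threshold 3).

Last 8 bases (5'→3') — forward …GAAATCGT, reverse …GAGCAGGT.
Reverse complement of the reverse primer's last 8 bases: ACCTGCTC; its first k bases are the reverse complement of the reverse primer's last k bases, so a perfect k-base overlap needs the forward primer's last k bases to equal them.
Comparing (forward last k vs required): k=1: T vs A ✗; k=2: GT vs AC ✗; k=3: CGT vs ACC ✗; k=4: TCGT vs ACCT ✗; k=5: ATCGT vs ACCTG ✗; k=6: AATCGT vs ACCTGC ✗; k=7: AAATCGT vs ACCTGCT ✗; k=8: GAAATCGT vs ACCTGCTC ✗.
No overlap length from 1 to 8 is perfect, so the longest perfect 3' overlap is 0.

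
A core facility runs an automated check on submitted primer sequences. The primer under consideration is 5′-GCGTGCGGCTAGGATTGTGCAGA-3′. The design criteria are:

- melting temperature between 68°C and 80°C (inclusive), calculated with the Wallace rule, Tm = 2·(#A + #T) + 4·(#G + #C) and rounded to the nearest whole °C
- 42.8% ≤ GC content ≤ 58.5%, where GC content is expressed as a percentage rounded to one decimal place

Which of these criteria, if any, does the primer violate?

Fails: GC content.

Base counts: A=4, T=5, G=10, C=4 (length 23).
Tm: Tm = 2·9 + 4·14 = 74°C ✓
GC content: GC 14/23 = 60.9%, outside 42.8–58.5% ✗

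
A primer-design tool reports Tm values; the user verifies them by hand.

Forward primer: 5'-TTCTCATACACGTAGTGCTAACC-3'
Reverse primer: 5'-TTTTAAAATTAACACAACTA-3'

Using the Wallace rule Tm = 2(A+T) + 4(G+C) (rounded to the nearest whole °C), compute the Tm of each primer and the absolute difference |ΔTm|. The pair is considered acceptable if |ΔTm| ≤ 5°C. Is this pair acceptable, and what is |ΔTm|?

Forward: A=6 T=7 G=3 C=7 → Tm = 2·13 + 4·10 = 66°C.
Reverse: A=10 T=7 G=0 C=3 → Tm = 2·17 + 4·3 = 46°C.
|ΔTm| = |66 − 46| = 20°C, > 5°C.

|ΔTm| = 20°C; the pair is not acceptable.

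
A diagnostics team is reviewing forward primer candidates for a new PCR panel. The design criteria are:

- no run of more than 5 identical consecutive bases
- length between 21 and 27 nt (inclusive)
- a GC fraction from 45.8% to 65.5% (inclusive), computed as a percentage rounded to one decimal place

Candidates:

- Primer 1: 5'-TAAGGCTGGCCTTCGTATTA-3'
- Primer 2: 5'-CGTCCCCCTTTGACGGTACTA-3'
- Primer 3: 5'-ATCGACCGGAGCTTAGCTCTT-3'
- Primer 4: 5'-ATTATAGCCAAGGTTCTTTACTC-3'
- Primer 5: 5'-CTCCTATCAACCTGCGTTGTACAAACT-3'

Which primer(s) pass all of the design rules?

Primer 2 and Primer 3.

Primer 1 (20 nt, A=4 T=7 G=5 C=4): longest run = 2 ✓; length 20, outside 21–27 ✗; GC 9/20 = 45.0%, outside 45.8–65.5% ✗ — fails.
Primer 2 (21 nt, A=3 T=6 G=4 C=8): longest run = 5 ✓; length 21 ✓; GC 12/21 = 57.1% ✓ — passes.
Primer 3 (21 nt, A=4 T=6 G=5 C=6): longest run = 2 ✓; length 21 ✓; GC 11/21 = 52.4% ✓ — passes.
Primer 4 (23 nt, A=6 T=9 G=3 C=5): longest run = 3 ✓; length 23 ✓; GC 8/23 = 34.8%, outside 45.8–65.5% ✗ — fails.
Primer 5 (27 nt, A=7 T=8 G=3 C=9): longest run = 3 ✓; length 27 ✓; GC 12/27 = 44.4%, outside 45.8–65.5% ✗ — fails.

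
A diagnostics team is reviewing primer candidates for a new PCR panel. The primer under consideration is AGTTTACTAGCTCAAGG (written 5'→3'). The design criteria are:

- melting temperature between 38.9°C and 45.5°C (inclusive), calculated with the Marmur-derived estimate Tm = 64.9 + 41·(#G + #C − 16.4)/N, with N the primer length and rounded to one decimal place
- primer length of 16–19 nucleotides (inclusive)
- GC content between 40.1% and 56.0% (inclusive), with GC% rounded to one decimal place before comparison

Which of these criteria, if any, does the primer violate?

Base counts: A=5, T=5, G=4, C=3 (length 17).
Tm: Tm = 64.9 + 41·(7 − 16.4)/17 = 42.2°C ✓
length: length 17 ✓
GC content: GC 7/17 = 41.2% ✓

Meets all criteria.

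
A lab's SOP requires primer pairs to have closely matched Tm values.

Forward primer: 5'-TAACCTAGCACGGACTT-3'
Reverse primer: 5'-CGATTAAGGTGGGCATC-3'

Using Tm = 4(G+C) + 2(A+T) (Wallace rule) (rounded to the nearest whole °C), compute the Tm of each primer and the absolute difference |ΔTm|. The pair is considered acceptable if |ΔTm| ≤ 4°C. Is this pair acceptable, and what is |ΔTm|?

|ΔTm| = 2°C; the pair is acceptable.

Forward: A=5 T=4 G=3 C=5 → Tm = 2·9 + 4·8 = 50°C.
Reverse: A=4 T=4 G=6 C=3 → Tm = 2·8 + 4·9 = 52°C.
|ΔTm| = |50 − 52| = 2°C, ≤ 4°C.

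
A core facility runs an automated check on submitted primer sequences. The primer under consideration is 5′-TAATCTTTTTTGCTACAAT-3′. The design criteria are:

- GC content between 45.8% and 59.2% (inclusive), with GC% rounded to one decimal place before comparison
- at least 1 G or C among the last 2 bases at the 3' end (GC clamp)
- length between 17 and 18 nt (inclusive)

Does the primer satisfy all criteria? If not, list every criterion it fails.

Fails: GC content, GC clamp, length.

Base counts: A=5, T=10, G=1, C=3 (length 19).
GC content: GC 4/19 = 21.1%, outside 45.8–59.2% ✗
GC clamp: 3' end AT has 0 G/C, need ≥1 ✗
length: length 19, outside 17–18 ✗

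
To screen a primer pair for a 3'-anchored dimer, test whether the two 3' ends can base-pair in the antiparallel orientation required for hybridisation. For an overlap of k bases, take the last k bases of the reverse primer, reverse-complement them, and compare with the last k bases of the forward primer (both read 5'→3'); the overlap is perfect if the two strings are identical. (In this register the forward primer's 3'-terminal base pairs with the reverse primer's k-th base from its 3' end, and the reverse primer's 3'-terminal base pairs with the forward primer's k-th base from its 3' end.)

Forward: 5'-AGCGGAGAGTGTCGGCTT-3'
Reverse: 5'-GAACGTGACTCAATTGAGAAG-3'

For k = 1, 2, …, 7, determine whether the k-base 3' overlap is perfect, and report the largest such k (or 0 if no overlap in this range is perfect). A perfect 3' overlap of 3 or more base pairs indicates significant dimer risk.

Last 7 bases (5'→3') — forward …TCGGCTT, reverse …TGAGAAG.
Reverse complement of the reverse primer's last 7 bases: CTTCTCA; its first k bases are the reverse complement of the reverse primer's last k bases, so a perfect k-base overlap needs the forward primer's last k bases to equal them.
Comparing (forward last k vs required): k=1: T vs C ✗; k=2: TT vs CT ✗; k=3: CTT vs CTT ✓; k=4: GCTT vs CTTC ✗; k=5: GGCTT vs CTTCT ✗; k=6: CGGCTT vs CTTCTC ✗; k=7: TCGGCTT vs CTTCTCA ✗.
Only k = 3 is perfect, so the longest perfect 3' overlap is 3.

Longest perfect overlap: 3 complementary base pairs; significant dimer risk (threshold 3).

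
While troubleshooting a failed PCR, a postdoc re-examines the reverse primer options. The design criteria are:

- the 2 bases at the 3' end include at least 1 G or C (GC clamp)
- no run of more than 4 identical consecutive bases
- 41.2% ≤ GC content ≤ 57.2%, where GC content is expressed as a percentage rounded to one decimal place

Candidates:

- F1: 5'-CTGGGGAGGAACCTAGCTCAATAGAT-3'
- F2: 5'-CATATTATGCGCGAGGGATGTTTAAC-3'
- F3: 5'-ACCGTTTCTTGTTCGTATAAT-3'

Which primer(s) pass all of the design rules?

F1 (26 nt, A=8 T=5 G=8 C=5): 3' end AT has 0 G/C, need ≥1 ✗; longest run = 4 ✓; GC 13/26 = 50.0% ✓ — fails.
F2 (26 nt, A=7 T=8 G=7 C=4): 3' end AC has 1 G/C ✓; longest run = 3 ✓; GC 11/26 = 42.3% ✓ — passes.
F3 (21 nt, A=4 T=10 G=3 C=4): 3' end AT has 0 G/C, need ≥1 ✗; longest run = 3 ✓; GC 7/21 = 33.3%, outside 41.2–57.2% ✗ — fails.

F2 only.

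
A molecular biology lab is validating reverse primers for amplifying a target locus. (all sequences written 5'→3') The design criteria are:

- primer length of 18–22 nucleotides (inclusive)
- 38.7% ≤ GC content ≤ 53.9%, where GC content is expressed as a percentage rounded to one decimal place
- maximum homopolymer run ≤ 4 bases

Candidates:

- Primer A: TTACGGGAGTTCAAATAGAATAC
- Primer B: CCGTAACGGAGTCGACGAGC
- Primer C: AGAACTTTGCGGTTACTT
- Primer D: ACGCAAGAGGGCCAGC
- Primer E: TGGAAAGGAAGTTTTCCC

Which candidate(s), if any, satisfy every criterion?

Primer A (23 nt, A=9 T=6 G=5 C=3): length 23, outside 18–22 ✗; GC 8/23 = 34.8%, outside 38.7–53.9% ✗; longest run = 3 ✓ — fails.
Primer B (20 nt, A=5 T=2 G=7 C=6): length 20 ✓; GC 13/20 = 65.0%, outside 38.7–53.9% ✗; longest run = 2 ✓ — fails.
Primer C (18 nt, A=4 T=7 G=4 C=3): length 18 ✓; GC 7/18 = 38.9% ✓; longest run = 3 ✓ — passes.
Primer D (16 nt, A=5 T=0 G=6 C=5): length 16, outside 18–22 ✗; GC 11/16 = 68.8%, outside 38.7–53.9% ✗; longest run = 3 ✓ — fails.
Primer E (18 nt, A=5 T=5 G=5 C=3): length 18 ✓; GC 8/18 = 44.4% ✓; longest run = 4 ✓ — passes.

Primer C and Primer E.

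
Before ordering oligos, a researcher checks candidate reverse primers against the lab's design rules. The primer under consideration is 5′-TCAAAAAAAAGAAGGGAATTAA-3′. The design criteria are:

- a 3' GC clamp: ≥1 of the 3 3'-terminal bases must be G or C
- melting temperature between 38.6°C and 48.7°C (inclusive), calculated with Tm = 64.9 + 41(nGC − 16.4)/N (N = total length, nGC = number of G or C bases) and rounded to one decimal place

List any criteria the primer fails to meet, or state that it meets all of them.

Fails: GC clamp.

Base counts: A=14, T=3, G=4, C=1 (length 22).
GC clamp: 3' end TAA has 0 G/C, need ≥1 ✗
Tm: Tm = 64.9 + 41·(5 − 16.4)/22 = 43.7°C ✓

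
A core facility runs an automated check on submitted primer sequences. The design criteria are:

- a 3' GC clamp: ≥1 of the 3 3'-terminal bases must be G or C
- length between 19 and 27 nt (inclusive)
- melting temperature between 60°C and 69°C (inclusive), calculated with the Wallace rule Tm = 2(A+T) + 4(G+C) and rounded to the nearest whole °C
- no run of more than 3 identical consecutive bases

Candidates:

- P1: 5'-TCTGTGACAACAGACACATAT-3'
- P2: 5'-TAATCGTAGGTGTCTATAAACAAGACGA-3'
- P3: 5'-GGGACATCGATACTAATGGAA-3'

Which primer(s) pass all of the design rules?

P3 only.

P1 (21 nt, A=8 T=5 G=3 C=5): 3' end TAT has 0 G/C, need ≥1 ✗; length 21 ✓; Tm = 2·13 + 4·8 = 58°C, outside 60–69°C ✗; longest run = 2 ✓ — fails.
P2 (28 nt, A=11 T=7 G=6 C=4): 3' end CGA has 2 G/C ✓; length 28, outside 19–27 ✗; Tm = 2·18 + 4·10 = 76°C, outside 60–69°C ✗; longest run = 3 ✓ — fails.
P3 (21 nt, A=8 T=4 G=6 C=3): 3' end GAA has 1 G/C ✓; length 21 ✓; Tm = 2·12 + 4·9 = 60°C ✓; longest run = 3 ✓ — passes.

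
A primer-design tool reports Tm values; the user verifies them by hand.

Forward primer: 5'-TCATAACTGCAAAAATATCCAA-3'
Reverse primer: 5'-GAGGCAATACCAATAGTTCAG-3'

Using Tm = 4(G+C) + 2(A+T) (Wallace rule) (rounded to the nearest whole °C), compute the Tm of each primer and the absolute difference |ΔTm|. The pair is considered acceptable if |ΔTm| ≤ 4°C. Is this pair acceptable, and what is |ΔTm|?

Forward: A=11 T=5 G=1 C=5 → Tm = 2·16 + 4·6 = 56°C.
Reverse: A=8 T=4 G=5 C=4 → Tm = 2·12 + 4·9 = 60°C.
|ΔTm| = |56 − 60| = 4°C, ≤ 4°C.

|ΔTm| = 4°C; the pair is acceptable.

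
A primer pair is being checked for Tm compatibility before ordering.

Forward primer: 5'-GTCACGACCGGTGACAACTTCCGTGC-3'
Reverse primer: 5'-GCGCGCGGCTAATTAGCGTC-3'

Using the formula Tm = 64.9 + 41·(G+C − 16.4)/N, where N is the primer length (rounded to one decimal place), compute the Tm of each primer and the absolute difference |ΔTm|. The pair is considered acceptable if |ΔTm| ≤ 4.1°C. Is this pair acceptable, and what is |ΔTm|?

|ΔTm| = 6.4°C; the pair is not acceptable.

Forward: G+C = 16, N = 26 → Tm = 64.9 + 41·(16 − 16.4)/26 = 64.3°C.
Reverse: G+C = 13, N = 20 → Tm = 64.9 + 41·(13 − 16.4)/20 = 57.9°C.
|ΔTm| = |64.3 − 57.9| = 6.4°C, > 4.1°C.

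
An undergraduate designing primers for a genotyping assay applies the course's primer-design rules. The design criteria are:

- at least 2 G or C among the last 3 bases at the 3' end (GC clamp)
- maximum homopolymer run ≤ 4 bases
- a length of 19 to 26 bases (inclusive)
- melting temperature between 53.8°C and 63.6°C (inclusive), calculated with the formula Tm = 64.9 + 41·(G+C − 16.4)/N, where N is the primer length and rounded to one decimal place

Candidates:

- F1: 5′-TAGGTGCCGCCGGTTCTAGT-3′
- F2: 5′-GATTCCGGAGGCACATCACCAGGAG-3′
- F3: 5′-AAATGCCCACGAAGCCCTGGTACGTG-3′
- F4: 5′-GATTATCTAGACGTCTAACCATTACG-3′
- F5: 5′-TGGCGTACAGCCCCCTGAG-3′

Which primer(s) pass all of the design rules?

F2, F3 and F4.

F1 (20 nt, A=2 T=6 G=7 C=5): 3' end AGT has 1 G/C, need ≥2 ✗; longest run = 2 ✓; length 20 ✓; Tm = 64.9 + 41·(12 − 16.4)/20 = 55.9°C ✓ — fails.
F2 (25 nt, A=7 T=3 G=8 C=7): 3' end GAG has 2 G/C ✓; longest run = 2 ✓; length 25 ✓; Tm = 64.9 + 41·(15 − 16.4)/25 = 62.6°C ✓ — passes.
F3 (26 nt, A=7 T=4 G=7 C=8): 3' end GTG has 2 G/C ✓; longest run = 3 ✓; length 26 ✓; Tm = 64.9 + 41·(15 − 16.4)/26 = 62.7°C ✓ — passes.
F4 (26 nt, A=8 T=8 G=4 C=6): 3' end ACG has 2 G/C ✓; longest run = 2 ✓; length 26 ✓; Tm = 64.9 + 41·(10 − 16.4)/26 = 54.8°C ✓ — passes.
F5 (19 nt, A=3 T=3 G=6 C=7): 3' end GAG has 2 G/C ✓; longest run = 5, exceeds 4 ✗; length 19 ✓; Tm = 64.9 + 41·(13 − 16.4)/19 = 57.6°C ✓ — fails.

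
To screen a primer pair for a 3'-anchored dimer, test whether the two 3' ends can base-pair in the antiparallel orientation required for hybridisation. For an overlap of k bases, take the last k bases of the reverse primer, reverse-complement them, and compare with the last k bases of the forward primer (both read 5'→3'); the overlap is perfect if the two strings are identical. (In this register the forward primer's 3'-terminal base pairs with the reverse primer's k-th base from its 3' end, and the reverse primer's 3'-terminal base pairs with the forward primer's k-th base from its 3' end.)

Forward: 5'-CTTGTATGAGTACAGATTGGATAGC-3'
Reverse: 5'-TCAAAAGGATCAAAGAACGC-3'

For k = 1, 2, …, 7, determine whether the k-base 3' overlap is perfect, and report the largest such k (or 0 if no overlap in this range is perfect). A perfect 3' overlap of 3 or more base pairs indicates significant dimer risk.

Last 7 bases (5'→3') — forward …GGATAGC, reverse …AGAACGC.
Reverse complement of the reverse primer's last 7 bases: GCGTTCT; its first k bases are the reverse complement of the reverse primer's last k bases, so a perfect k-base overlap needs the forward primer's last k bases to equal them.
Comparing (forward last k vs required): k=1: C vs G ✗; k=2: GC vs GC ✓; k=3: AGC vs GCG ✗; k=4: TAGC vs GCGT ✗; k=5: ATAGC vs GCGTT ✗; k=6: GATAGC vs GCGTTC ✗; k=7: GGATAGC vs GCGTTCT ✗.
Only k = 2 is perfect, so the longest perfect 3' overlap is 2.

Longest perfect overlap: 2 complementary base pairs; below the dimer-risk threshold (threshold 3).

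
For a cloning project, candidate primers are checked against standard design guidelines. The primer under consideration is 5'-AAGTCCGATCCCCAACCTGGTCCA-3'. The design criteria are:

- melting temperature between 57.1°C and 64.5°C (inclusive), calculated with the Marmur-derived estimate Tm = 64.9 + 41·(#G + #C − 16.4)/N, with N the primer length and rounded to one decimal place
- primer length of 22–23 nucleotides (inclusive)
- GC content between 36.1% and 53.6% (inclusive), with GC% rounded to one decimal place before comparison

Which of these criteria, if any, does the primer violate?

Base counts: A=6, T=4, G=4, C=10 (length 24).
Tm: Tm = 64.9 + 41·(14 − 16.4)/24 = 60.8°C ✓
length: length 24, outside 22–23 ✗
GC content: GC 14/24 = 58.3%, outside 36.1–53.6% ✗

Fails: length, GC content.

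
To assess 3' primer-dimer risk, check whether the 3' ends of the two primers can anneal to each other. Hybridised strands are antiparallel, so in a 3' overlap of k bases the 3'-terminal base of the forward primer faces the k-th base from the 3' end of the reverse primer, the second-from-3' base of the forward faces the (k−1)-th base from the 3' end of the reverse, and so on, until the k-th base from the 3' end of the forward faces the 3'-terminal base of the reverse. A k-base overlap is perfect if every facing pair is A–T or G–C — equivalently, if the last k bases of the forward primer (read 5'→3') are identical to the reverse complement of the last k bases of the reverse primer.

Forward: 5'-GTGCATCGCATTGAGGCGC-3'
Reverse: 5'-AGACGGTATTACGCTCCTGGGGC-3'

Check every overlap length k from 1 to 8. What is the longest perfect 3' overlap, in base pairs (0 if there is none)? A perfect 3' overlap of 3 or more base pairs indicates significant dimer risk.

Last 8 bases (5'→3') — forward …TGAGGCGC, reverse …CCTGGGGC.
Reverse complement of the reverse primer's last 8 bases: GCCCCAGG; its first k bases are the reverse complement of the reverse primer's last k bases, so a perfect k-base overlap needs the forward primer's last k bases to equal them.
Comparing (forward last k vs required): k=1: C vs G ✗; k=2: GC vs GC ✓; k=3: CGC vs GCC ✗; k=4: GCGC vs GCCC ✗; k=5: GGCGC vs GCCCC ✗; k=6: AGGCGC vs GCCCCA ✗; k=7: GAGGCGC vs GCCCCAG ✗; k=8: TGAGGCGC vs GCCCCAGG ✗.
Only k = 2 is perfect, so the longest perfect 3' overlap is 2.

Longest perfect overlap: 2 complementary base pairs; below the dimer-risk threshold (threshold 3).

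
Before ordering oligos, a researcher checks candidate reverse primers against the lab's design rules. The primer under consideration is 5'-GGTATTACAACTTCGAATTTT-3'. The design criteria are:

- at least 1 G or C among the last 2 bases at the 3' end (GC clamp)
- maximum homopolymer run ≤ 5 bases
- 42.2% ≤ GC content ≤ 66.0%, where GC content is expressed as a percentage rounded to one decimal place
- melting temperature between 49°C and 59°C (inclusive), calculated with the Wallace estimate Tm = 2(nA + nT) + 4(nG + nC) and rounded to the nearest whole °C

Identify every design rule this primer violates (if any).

Fails: GC clamp, GC content.

Base counts: A=6, T=9, G=3, C=3 (length 21).
GC clamp: 3' end TT has 0 G/C, need ≥1 ✗
homopolymer run: longest run = 4 ✓
GC content: GC 6/21 = 28.6%, outside 42.2–66.0% ✗
Tm: Tm = 2·15 + 4·6 = 54°C ✓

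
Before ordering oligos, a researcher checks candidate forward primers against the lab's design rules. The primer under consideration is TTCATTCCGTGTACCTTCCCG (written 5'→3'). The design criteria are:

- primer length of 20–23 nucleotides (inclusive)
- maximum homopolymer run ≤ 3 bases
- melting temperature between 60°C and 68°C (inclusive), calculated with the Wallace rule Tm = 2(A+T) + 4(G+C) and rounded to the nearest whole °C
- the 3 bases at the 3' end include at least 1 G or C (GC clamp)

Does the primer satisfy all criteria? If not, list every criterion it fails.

Meets all criteria.

Base counts: A=2, T=8, G=3, C=8 (length 21).
length: length 21 ✓
homopolymer run: longest run = 3 ✓
Tm: Tm = 2·10 + 4·11 = 64°C ✓
GC clamp: 3' end CCG has 3 G/C ✓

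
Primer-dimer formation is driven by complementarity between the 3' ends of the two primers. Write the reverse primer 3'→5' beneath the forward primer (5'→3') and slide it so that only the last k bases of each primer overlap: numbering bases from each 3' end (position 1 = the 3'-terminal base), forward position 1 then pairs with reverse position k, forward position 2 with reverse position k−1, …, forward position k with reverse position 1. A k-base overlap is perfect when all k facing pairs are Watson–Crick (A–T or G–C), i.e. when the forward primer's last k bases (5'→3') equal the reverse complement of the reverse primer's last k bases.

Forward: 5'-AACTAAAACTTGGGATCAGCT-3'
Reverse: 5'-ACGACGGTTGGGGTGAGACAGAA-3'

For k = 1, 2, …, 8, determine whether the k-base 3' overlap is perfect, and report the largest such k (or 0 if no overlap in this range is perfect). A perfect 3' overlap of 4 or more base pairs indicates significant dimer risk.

Last 8 bases (5'→3') — forward …GATCAGCT, reverse …AGACAGAA.
Reverse complement of the reverse primer's last 8 bases: TTCTGTCT; its first k bases are the reverse complement of the reverse primer's last k bases, so a perfect k-base overlap needs the forward primer's last k bases to equal them.
Comparing (forward last k vs required): k=1: T vs T ✓; k=2: CT vs TT ✗; k=3: GCT vs TTC ✗; k=4: AGCT vs TTCT ✗; k=5: CAGCT vs TTCTG ✗; k=6: TCAGCT vs TTCTGT ✗; k=7: ATCAGCT vs TTCTGTC ✗; k=8: GATCAGCT vs TTCTGTCT ✗.
Only k = 1 is perfect, so the longest perfect 3' overlap is 1.

Longest perfect overlap: 1 complementary base pair; below the dimer-risk threshold (threshold 4).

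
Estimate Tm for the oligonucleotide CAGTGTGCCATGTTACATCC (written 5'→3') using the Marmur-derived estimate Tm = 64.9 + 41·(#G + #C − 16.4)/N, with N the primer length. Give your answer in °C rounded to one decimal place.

51.8°C

Base counts: A=4, T=6, G=4, C=6; G+C = 10, N = 20.
Tm = 64.9 + 41·(10 − 16.4)/20 = 64.9 + -262.40/20 = 51.8°C.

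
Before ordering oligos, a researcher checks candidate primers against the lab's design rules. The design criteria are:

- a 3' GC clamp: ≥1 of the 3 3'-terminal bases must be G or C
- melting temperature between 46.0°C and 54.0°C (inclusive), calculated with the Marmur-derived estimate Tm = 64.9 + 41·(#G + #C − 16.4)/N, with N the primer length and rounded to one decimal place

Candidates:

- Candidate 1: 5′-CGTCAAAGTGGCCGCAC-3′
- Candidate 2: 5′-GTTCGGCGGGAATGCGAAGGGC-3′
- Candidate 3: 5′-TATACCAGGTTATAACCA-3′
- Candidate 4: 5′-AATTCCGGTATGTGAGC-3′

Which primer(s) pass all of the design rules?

Candidate 1 (17 nt, A=4 T=2 G=5 C=6): 3' end CAC has 2 G/C ✓; Tm = 64.9 + 41·(11 − 16.4)/17 = 51.9°C ✓ — passes.
Candidate 2 (22 nt, A=4 T=3 G=11 C=4): 3' end GGC has 3 G/C ✓; Tm = 64.9 + 41·(15 − 16.4)/22 = 62.3°C, outside 46.0–54.0°C ✗ — fails.
Candidate 3 (18 nt, A=7 T=5 G=2 C=4): 3' end CCA has 2 G/C ✓; Tm = 64.9 + 41·(6 − 16.4)/18 = 41.2°C, outside 46.0–54.0°C ✗ — fails.
Candidate 4 (17 nt, A=4 T=5 G=5 C=3): 3' end AGC has 2 G/C ✓; Tm = 64.9 + 41·(8 − 16.4)/17 = 44.6°C, outside 46.0–54.0°C ✗ — fails.

Candidate 1 only.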